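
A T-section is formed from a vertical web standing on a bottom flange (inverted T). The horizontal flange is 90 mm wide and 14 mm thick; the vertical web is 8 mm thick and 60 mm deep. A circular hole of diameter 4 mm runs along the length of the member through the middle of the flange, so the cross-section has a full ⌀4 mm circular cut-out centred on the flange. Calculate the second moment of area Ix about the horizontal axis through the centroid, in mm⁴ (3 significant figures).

Decompose the section into non-overlapping parts with the origin at the bottom-left of its bounding rectangle.
Flange: 90 × 14, A = 1 260 mm², y = 7 mm, Ī = 20 580 mm⁴.
Web: 8 × 60, A = 480 mm², y = 44 mm, Ī = 144 000 mm⁴.
Hole (subtracted): ⌀4, A = 12.566 mm², y = 7 mm, Ī = 12.566 mm⁴.
Centroid: ȳ = ΣA·y / ΣA = 17.281 mm.
Transfer each piece to the horizontal axis through the centroid using Ī + A·d² with d = y − 17.281:
  flange: d = -10.281 mm → contributes +153 765 mm⁴
  web: d = 26.719 mm → contributes +486 671 mm⁴
  hole: d = -10.281 mm → contributes −1340.9 mm⁴
Total I = 639 094 mm⁴.

Ix ≈ 6.39 × 10⁵ mm⁴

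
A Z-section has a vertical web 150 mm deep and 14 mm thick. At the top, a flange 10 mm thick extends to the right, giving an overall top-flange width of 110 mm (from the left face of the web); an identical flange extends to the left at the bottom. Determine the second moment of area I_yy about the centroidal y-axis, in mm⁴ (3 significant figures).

Break the section into simple shapes (no overlaps), measuring from the bottom-left corner of the bounding box.
Web: 14 × 150, A = 2 100 mm², x = 103 mm, Ī = 34 300 mm⁴.
Top flange (beyond web): 96 × 10, A = 960 mm², x = 158 mm, Ī = 737 280 mm⁴.
Bottom flange (beyond web): 96 × 10, A = 960 mm², x = 48 mm, Ī = 737 280 mm⁴.
Centroid: x̄ = ΣA·x / ΣA = 103 mm.
Transfer each piece to the centroidal y-axis using Ī + A·d² with d = x − 103:
  web: d = 0 mm → contributes +34 300 mm⁴
  top flange (beyond web): d = 55 mm → contributes +3 641 280 mm⁴
  bottom flange (beyond web): d = -55 mm → contributes +3 641 280 mm⁴
Total I = 7 316 860 mm⁴.

I_yy ≈ 7.32 × 10⁶ mm⁴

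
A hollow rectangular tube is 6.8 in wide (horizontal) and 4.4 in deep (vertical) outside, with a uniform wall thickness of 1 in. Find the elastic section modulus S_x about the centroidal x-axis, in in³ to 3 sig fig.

Treat the section as a set of non-overlapping primitives; coordinates are from the bounding-box lower-left.
Outer rectangle: 6.8 × 4.4, A = 29.92 in², y = 2.2 in, Ī = 48.271 in⁴.
Inner void (subtracted): 4.8 × 2.4, A = 11.52 in², y = 2.2 in, Ī = 5.5296 in⁴.
By symmetry the centroid is at mid-height, ȳ = 2.2 in.
All pieces are centred on the centroidal x-axis, so I = ΣĪ (holes subtracted) = 42.741 in⁴.
Extreme fibre distance c = 2.2 in; S = I/c = 19.428 in³.

S_x ≈ 19.4 in³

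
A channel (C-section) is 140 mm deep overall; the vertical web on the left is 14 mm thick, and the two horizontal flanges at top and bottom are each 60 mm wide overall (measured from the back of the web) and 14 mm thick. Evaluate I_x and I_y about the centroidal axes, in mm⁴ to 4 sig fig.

Split into non-overlapping primitives; take the origin at the lower-left of the bounding box.
Web: 14 × 140, A = 1 960 mm², y = 70 mm, Ī = 3 201 333 mm⁴.
Top flange (beyond web): 46 × 14, A = 644 mm², y = 133 mm, Ī = 10518.7 mm⁴.
Bottom flange (beyond web): 46 × 14, A = 644 mm², y = 7 mm, Ī = 10518.7 mm⁴.
By symmetry the centroid is at mid-height, ȳ = 70 mm.
Transfer each piece to the centroidal x-axis using Ī + A·d² with d = y − 70:
  web: d = 0 mm → contributes +3 201 333 mm⁴
  top flange (beyond web): d = 63 mm → contributes +2 566 555 mm⁴
  bottom flange (beyond web): d = -63 mm → contributes +2 566 555 mm⁴
Total I = 8 334 443 mm⁴.
For the y-axis: x̄ = 18.8966 mm.
Repeating about the centroidal y-axis gives I_y = 958 648 mm⁴.

I_x ≈ 8.334 × 10⁶ mm⁴, I_y ≈ 9.586 × 10⁵ mm⁴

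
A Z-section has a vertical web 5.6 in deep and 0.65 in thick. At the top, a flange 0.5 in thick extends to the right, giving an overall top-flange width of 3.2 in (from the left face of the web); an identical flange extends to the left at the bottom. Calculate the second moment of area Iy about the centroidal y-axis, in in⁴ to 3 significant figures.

Iy ≈ 8.04 in⁴

Break the section into simple shapes (no overlaps), measuring from the bottom-left corner of the bounding box.
Web: 0.65 × 5.6, A = 3.64 in², x = 2.875 in, Ī = 0.12816 in⁴.
Top flange (beyond web): 2.55 × 0.5, A = 1.275 in², x = 4.475 in, Ī = 0.69089 in⁴.
Bottom flange (beyond web): 2.55 × 0.5, A = 1.275 in², x = 1.275 in, Ī = 0.69089 in⁴.
Centroid: x̄ = ΣA·x / ΣA = 2.875 in.
Transfer each piece to the centroidal y-axis using Ī + A·d² with d = x − 2.875:
  web: d = 0 in → contributes +0.12816 in⁴
  top flange (beyond web): d = 1.6 in → contributes +3.9549 in⁴
  bottom flange (beyond web): d = -1.6 in → contributes +3.9549 in⁴
Total I = 8.0379 in⁴.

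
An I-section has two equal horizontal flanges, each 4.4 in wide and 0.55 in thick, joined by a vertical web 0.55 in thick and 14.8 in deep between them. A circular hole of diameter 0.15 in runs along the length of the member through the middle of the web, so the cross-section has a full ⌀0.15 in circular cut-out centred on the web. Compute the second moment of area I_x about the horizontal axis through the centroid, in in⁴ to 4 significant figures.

I_x ≈ 433.8 in⁴

Treat the section as a set of non-overlapping primitives; coordinates are from the bounding-box lower-left.
Bottom flange: 4.4 × 0.55, A = 2.42 in², y = 0.275 in, Ī = 0.0610042 in⁴.
Web: 0.55 × 14.8, A = 8.14 in², y = 7.95 in, Ī = 148.582 in⁴.
Top flange: 4.4 × 0.55, A = 2.42 in², y = 15.625 in, Ī = 0.0610042 in⁴.
Hole (subtracted): ⌀0.15, A = 0.0176715 in², y = 7.95 in, Ī = 0.0000248505 in⁴.
By symmetry the centroid is at mid-height, ȳ = 7.95 in.
Transfer each piece to the horizontal axis through the centroid using Ī + A·d² with d = y − 7.95:
  bottom flange: d = -7.675 in → contributes +142.613 in⁴
  web: d = 0 in → contributes +148.582 in⁴
  top flange: d = 7.675 in → contributes +142.613 in⁴
  hole: d = 0 in → contributes −0.0000248505 in⁴
Total I = 433.807 in⁴.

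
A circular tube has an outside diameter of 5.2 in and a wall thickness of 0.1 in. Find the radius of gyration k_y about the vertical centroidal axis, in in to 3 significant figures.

k_y ≈ 1.80 in

Split into non-overlapping primitives; take the origin at the lower-left of the bounding box.
Outer circle: ⌀5.2, A = 21.237 in², x = 2.6 in, Ī = 35.891 in⁴.
Bore (subtracted): ⌀5, A = 19.635 in², x = 2.6 in, Ī = 30.68 in⁴.
By symmetry the centroid is at mid-width, x̄ = 2.6 in.
All pieces are centred on the vertical centroidal axis, so I = ΣĪ (holes subtracted) = 5.2112 in⁴.
Radius of gyration: k = √(I/A) = √(5.2112 / 1.6022) = 1.8035 in.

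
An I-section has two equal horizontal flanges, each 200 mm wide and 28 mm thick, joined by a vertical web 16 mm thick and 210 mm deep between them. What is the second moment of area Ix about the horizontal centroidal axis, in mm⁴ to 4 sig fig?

Split into non-overlapping primitives; take the origin at the lower-left of the bounding box.
Bottom flange: 200 × 28, A = 5 600 mm², y = 14 mm, Ī = 365 867 mm⁴.
Web: 16 × 210, A = 3 360 mm², y = 133 mm, Ī = 12 348 000 mm⁴.
Top flange: 200 × 28, A = 5 600 mm², y = 252 mm, Ī = 365 867 mm⁴.
By symmetry the centroid is at mid-height, ȳ = 133 mm.
Transfer each piece to the horizontal centroidal axis using Ī + A·d² with d = y − 133:
  bottom flange: d = -119 mm → contributes +79 667 467 mm⁴
  web: d = 0 mm → contributes +12 348 000 mm⁴
  top flange: d = 119 mm → contributes +79 667 467 mm⁴
Total I = 171 682 933 mm⁴.

Ix ≈ 1.717 × 10⁸ mm⁴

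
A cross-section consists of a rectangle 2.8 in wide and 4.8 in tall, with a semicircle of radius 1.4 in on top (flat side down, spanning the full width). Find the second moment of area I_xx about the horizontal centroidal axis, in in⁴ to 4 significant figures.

Decompose the section into non-overlapping parts with the origin at the bottom-left of its bounding rectangle.
Rectangular body: 2.8 × 4.8, A = 13.44 in², y = 2.4 in, Ī = 25.8048 in⁴.
Semicircular cap: semicircle r = 1.4, A = 3.07876 in², y = 5.39418 in, Ī = 0.421642 in⁴.
Centroid: ȳ = ΣA·y / ΣA = 2.95805 in.
Transfer each piece to the horizontal centroidal axis using Ī + A·d² with d = y − 2.95805:
  rectangular body: d = -0.558054 in → contributes +29.9903 in⁴
  semicircular cap: d = 2.43612 in → contributes +18.6932 in⁴
Total I = 48.6835 in⁴.

I_xx ≈ 48.68 in⁴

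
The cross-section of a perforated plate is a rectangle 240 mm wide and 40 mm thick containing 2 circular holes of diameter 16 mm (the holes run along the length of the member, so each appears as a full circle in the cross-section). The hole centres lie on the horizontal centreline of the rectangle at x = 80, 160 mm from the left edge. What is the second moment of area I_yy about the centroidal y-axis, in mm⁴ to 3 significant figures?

I_yy ≈ 4.54 × 10⁷ mm⁴

Decompose the section into non-overlapping parts with the origin at the bottom-left of its bounding rectangle.
Plate: 240 × 40, A = 9 600 mm², x = 120 mm, Ī = 46 080 000 mm⁴.
Hole 1 (subtracted): ⌀16, A = 201.06 mm², x = 80 mm, Ī = 3 217 mm⁴.
Hole 2 (subtracted): ⌀16, A = 201.06 mm², x = 160 mm, Ī = 3 217 mm⁴.
By symmetry the centroid is at mid-width, x̄ = 120 mm.
Transfer each piece to the centroidal y-axis using Ī + A·d² with d = x − 120:
  plate: d = 0 mm → contributes +46 080 000 mm⁴
  hole 1: d = -40 mm → contributes −324 916 mm⁴
  hole 2: d = 40 mm → contributes −324 916 mm⁴
Total I = 45 430 168 mm⁴.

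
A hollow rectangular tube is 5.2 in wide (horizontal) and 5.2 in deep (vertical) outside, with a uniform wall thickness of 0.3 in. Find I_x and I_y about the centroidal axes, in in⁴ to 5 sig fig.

Decompose the section into non-overlapping parts with the origin at the bottom-left of its bounding rectangle.
Outer rectangle: 5.2 × 5.2, A = 27.04 in², y = 2.6 in, Ī = 60.93013 in⁴.
Inner void (subtracted): 4.6 × 4.6, A = 21.16 in², y = 2.6 in, Ī = 37.31213 in⁴.
By symmetry the centroid is at mid-height, ȳ = 2.6 in.
All pieces are centred on the centroidal x-axis, so I = ΣĪ (holes subtracted) = 23.618 in⁴.
Repeating about the centroidal y-axis gives I_y = 23.618 in⁴.

I_x ≈ 23.618 in⁴, I_y ≈ 23.618 in⁴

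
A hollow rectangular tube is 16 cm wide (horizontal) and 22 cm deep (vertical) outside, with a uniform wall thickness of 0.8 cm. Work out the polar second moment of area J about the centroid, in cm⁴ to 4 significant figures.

Break the section into simple shapes (no overlaps), measuring from the bottom-left corner of the bounding box.
Outer rectangle: 16 × 22, A = 352 cm², y = 11 cm, Ī = 14197.3 cm⁴.
Inner void (subtracted): 14.4 × 20.4, A = 293.76 cm², y = 11 cm, Ī = 10187.6 cm⁴.
By symmetry the centroid is at mid-height, ȳ = 11 cm.
All pieces are centred on the centroidal x-axis, so I = ΣĪ (holes subtracted) = 4009.74 cm⁴.
Repeating about the centroidal y-axis gives I_y = 2433.16 cm⁴.
Polar second moment: J = I_x + I_y = 6442.9 cm⁴.

J ≈ 6443 cm⁴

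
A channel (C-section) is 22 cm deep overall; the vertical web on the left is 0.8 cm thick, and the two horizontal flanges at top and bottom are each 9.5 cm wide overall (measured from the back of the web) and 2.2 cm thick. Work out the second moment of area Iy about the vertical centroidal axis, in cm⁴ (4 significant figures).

Break the section into simple shapes (no overlaps), measuring from the bottom-left corner of the bounding box.
Web: 0.8 × 22, A = 17.6 cm², x = 0.4 cm, Ī = 0.938667 cm⁴.
Top flange (beyond web): 8.7 × 2.2, A = 19.14 cm², x = 5.15 cm, Ī = 120.726 cm⁴.
Bottom flange (beyond web): 8.7 × 2.2, A = 19.14 cm², x = 5.15 cm, Ī = 120.726 cm⁴.
Centroid: x̄ = ΣA·x / ΣA = 3.65394 cm.
Transfer each piece to the vertical centroidal axis using Ī + A·d² with d = x − 3.65394:
  web: d = -3.25394 cm → contributes +187.289 cm⁴
  top flange (beyond web): d = 1.49606 cm → contributes +163.565 cm⁴
  bottom flange (beyond web): d = 1.49606 cm → contributes +163.565 cm⁴
Total I = 514.419 cm⁴.

Iy ≈ 514.4 cm⁴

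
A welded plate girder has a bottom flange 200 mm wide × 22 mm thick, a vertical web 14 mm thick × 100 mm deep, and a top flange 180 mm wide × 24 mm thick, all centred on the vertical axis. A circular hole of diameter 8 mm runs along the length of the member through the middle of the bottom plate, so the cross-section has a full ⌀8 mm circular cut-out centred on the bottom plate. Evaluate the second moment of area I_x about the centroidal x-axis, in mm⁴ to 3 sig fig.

I_x ≈ 3.43 × 10⁷ mm⁴

Split into non-overlapping primitives; take the origin at the lower-left of the bounding box.
Bottom plate: 200 × 22, A = 4 400 mm², y = 11 mm, Ī = 177 467 mm⁴.
Web plate: 14 × 100, A = 1 400 mm², y = 72 mm, Ī = 1 166 667 mm⁴.
Top plate: 180 × 24, A = 4 320 mm², y = 134 mm, Ī = 207 360 mm⁴.
Hole (subtracted): ⌀8, A = 50.265 mm², y = 11 mm, Ī = 201.06 mm⁴.
Centroid: ȳ = ΣA·y / ΣA = 72.249 mm.
Transfer each piece to the centroidal x-axis using Ī + A·d² with d = y − 72.249:
  bottom plate: d = -61.249 mm → contributes +16 683 740 mm⁴
  web plate: d = -0.24888 mm → contributes +1 166 753 mm⁴
  top plate: d = 61.751 mm → contributes +16 680 385 mm⁴
  hole: d = -61.249 mm → contributes −188 768 mm⁴
Total I = 34 342 111 mm⁴.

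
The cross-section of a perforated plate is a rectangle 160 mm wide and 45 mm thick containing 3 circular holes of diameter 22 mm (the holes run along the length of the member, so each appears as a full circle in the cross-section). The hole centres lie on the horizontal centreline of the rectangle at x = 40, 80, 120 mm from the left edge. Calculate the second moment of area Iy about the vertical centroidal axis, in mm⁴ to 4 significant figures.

Iy ≈ 1.411 × 10⁷ mm⁴

Treat the section as a set of non-overlapping primitives; coordinates are from the bounding-box lower-left.
Plate: 160 × 45, A = 7 200 mm², x = 80 mm, Ī = 15 360 000 mm⁴.
Hole 1 (subtracted): ⌀22, A = 380.133 mm², x = 40 mm, Ī = 11 499 mm⁴.
Hole 2 (subtracted): ⌀22, A = 380.133 mm², x = 80 mm, Ī = 11 499 mm⁴.
Hole 3 (subtracted): ⌀22, A = 380.133 mm², x = 120 mm, Ī = 11 499 mm⁴.
By symmetry the centroid is at mid-width, x̄ = 80 mm.
Transfer each piece to the vertical centroidal axis using Ī + A·d² with d = x − 80:
  plate: d = 0 mm → contributes +15 360 000 mm⁴
  hole 1: d = -40 mm → contributes −619 711 mm⁴
  hole 2: d = 0 mm → contributes −11 499 mm⁴
  hole 3: d = 40 mm → contributes −619 711 mm⁴
Total I = 14 109 078 mm⁴.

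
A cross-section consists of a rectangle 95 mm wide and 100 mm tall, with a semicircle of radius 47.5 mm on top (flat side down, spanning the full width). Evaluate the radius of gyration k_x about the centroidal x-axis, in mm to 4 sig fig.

k_x ≈ 40.30 mm

Break the section into simple shapes (no overlaps), measuring from the bottom-left corner of the bounding box.
Rectangular body: 95 × 100, A = 9 500 mm², y = 50 mm, Ī = 7 916 667 mm⁴.
Semicircular cap: semicircle r = 47.5, A = 3544.11 mm², y = 120.16 mm, Ī = 558 736 mm⁴.
Centroid: ȳ = ΣA·y / ΣA = 69.0625 mm.
Transfer each piece to the centroidal x-axis using Ī + A·d² with d = y − 69.0625:
  rectangular body: d = -19.0625 mm → contributes +11 368 768 mm⁴
  semicircular cap: d = 51.0971 mm → contributes +9 812 107 mm⁴
Total I = 21 180 875 mm⁴.
Radius of gyration: k = √(I/A) = √(21 180 875 / 13044.1) = 40.2963 mm.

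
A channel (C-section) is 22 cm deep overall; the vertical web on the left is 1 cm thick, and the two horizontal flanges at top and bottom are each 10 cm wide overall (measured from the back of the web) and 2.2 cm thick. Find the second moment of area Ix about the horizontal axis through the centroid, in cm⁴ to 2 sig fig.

Ix ≈ 4800 cm⁴

Decompose the section into non-overlapping parts with the origin at the bottom-left of its bounding rectangle.
Web: 1 × 22, A = 22 cm², y = 11 cm, Ī = 887.3 cm⁴.
Top flange (beyond web): 9 × 2.2, A = 19.8 cm², y = 20.9 cm, Ī = 7.986 cm⁴.
Bottom flange (beyond web): 9 × 2.2, A = 19.8 cm², y = 1.1 cm, Ī = 7.986 cm⁴.
By symmetry the centroid is at mid-height, ȳ = 11 cm.
Transfer each piece to the horizontal axis through the centroid using Ī + A·d² with d = y − 11:
  web: d = 0 cm → contributes +887.3 cm⁴
  top flange (beyond web): d = 9.9 cm → contributes +1 949 cm⁴
  bottom flange (beyond web): d = -9.9 cm → contributes +1 949 cm⁴
Total I = 4 785 cm⁴.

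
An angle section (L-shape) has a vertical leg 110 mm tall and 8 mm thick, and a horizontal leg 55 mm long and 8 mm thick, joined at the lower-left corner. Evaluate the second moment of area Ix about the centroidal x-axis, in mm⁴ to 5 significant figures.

Ix ≈ 1.5745 × 10⁶ mm⁴

Treat the section as a set of non-overlapping primitives; coordinates are from the bounding-box lower-left.
Vertical leg: 8 × 110, A = 880 mm², y = 55 mm, Ī = 887333.3 mm⁴.
Horizontal leg (remainder): 47 × 8, A = 376 mm², y = 4 mm, Ī = 2005.333 mm⁴.
Centroid: ȳ = ΣA·y / ΣA = 39.73248 mm.
Transfer each piece to the centroidal x-axis using Ī + A·d² with d = y − 39.73248:
  vertical leg: d = 15.26752 mm → contributes +1 092 459 mm⁴
  horizontal leg (remainder): d = -35.73248 mm → contributes +482086.1 mm⁴
Total I = 1 574 545 mm⁴.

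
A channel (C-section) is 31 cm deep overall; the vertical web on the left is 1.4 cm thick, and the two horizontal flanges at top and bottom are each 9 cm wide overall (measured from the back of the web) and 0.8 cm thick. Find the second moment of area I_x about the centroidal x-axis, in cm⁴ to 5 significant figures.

Split into non-overlapping primitives; take the origin at the lower-left of the bounding box.
Web: 1.4 × 31, A = 43.4 cm², y = 15.5 cm, Ī = 3475.617 cm⁴.
Top flange (beyond web): 7.6 × 0.8, A = 6.08 cm², y = 30.6 cm, Ī = 0.3242667 cm⁴.
Bottom flange (beyond web): 7.6 × 0.8, A = 6.08 cm², y = 0.4 cm, Ī = 0.3242667 cm⁴.
By symmetry the centroid is at mid-height, ȳ = 15.5 cm.
Transfer each piece to the centroidal x-axis using Ī + A·d² with d = y − 15.5:
  web: d = 0 cm → contributes +3475.617 cm⁴
  top flange (beyond web): d = 15.1 cm → contributes +1386.625 cm⁴
  bottom flange (beyond web): d = -15.1 cm → contributes +1386.625 cm⁴
Total I = 6248.867 cm⁴.

I_x ≈ 6248.9 cm⁴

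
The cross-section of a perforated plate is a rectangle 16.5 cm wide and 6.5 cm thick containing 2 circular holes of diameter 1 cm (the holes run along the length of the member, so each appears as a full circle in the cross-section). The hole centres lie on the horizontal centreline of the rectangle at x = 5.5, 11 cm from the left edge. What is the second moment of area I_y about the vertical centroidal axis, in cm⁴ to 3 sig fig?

Treat the section as a set of non-overlapping primitives; coordinates are from the bounding-box lower-left.
Plate: 16.5 × 6.5, A = 107.25 cm², x = 8.25 cm, Ī = 2433.2 cm⁴.
Hole 1 (subtracted): ⌀1, A = 0.7854 cm², x = 5.5 cm, Ī = 0.049087 cm⁴.
Hole 2 (subtracted): ⌀1, A = 0.7854 cm², x = 11 cm, Ī = 0.049087 cm⁴.
By symmetry the centroid is at mid-width, x̄ = 8.25 cm.
Transfer each piece to the vertical centroidal axis using Ī + A·d² with d = x − 8.25:
  plate: d = 0 cm → contributes +2433.2 cm⁴
  hole 1: d = -2.75 cm → contributes −5.9887 cm⁴
  hole 2: d = 2.75 cm → contributes −5.9887 cm⁴
Total I = 2421.3 cm⁴.

I_y ≈ 2420 cm⁴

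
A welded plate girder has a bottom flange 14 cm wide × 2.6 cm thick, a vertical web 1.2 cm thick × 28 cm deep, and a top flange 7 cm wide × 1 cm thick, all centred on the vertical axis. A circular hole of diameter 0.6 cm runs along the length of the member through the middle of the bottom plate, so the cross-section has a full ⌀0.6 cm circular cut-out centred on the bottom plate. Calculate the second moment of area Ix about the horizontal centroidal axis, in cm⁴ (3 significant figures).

Treat the section as a set of non-overlapping primitives; coordinates are from the bounding-box lower-left.
Bottom plate: 14 × 2.6, A = 36.4 cm², y = 1.3 cm, Ī = 20.505 cm⁴.
Web plate: 1.2 × 28, A = 33.6 cm², y = 16.6 cm, Ī = 2195.2 cm⁴.
Top plate: 7 × 1, A = 7 cm², y = 31.1 cm, Ī = 0.58333 cm⁴.
Hole (subtracted): ⌀0.6, A = 0.28274 cm², y = 1.3 cm, Ī = 0.0063617 cm⁴.
Centroid: ȳ = ΣA·y / ΣA = 10.72 cm.
Transfer each piece to the horizontal centroidal axis using Ī + A·d² with d = y − 10.72:
  bottom plate: d = -9.42 cm → contributes +3250.5 cm⁴
  web plate: d = 5.88 cm → contributes +3356.9 cm⁴
  top plate: d = 20.38 cm → contributes +2 908 cm⁴
  hole: d = -9.42 cm → contributes −25.096 cm⁴
Total I = 9490.3 cm⁴.

Ix ≈ 9490 cm⁴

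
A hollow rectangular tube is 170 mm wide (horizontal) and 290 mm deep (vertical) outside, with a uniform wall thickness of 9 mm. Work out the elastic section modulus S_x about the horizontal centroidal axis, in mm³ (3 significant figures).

Decompose the section into non-overlapping parts with the origin at the bottom-left of its bounding rectangle.
Outer rectangle: 170 × 290, A = 49 300 mm², y = 145 mm, Ī = 345 510 833 mm⁴.
Inner void (subtracted): 152 × 272, A = 41 344 mm², y = 145 mm, Ī = 254 899 541 mm⁴.
By symmetry the centroid is at mid-height, ȳ = 145 mm.
All pieces are centred on the horizontal centroidal axis, so I = ΣĪ (holes subtracted) = 90 611 292 mm⁴.
Extreme fibre distance c = 145 mm; S = I/c = 624 905 mm³.

S_x ≈ 6.25 × 10⁵ mm³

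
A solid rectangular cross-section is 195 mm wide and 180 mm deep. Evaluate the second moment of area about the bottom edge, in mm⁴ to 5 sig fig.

I_base ≈ 3.7908 × 10⁸ mm⁴

The section: 195 × 180, A = 35 100 mm², y = 90 mm, Ī = 94 770 000 mm⁴.
Transfer it to a horizontal axis along the bottom face using Ī + A·d² with d = y − 0:
  the section: d = 90 mm → contributes +379 080 000 mm⁴
Total I = 379 080 000 mm⁴.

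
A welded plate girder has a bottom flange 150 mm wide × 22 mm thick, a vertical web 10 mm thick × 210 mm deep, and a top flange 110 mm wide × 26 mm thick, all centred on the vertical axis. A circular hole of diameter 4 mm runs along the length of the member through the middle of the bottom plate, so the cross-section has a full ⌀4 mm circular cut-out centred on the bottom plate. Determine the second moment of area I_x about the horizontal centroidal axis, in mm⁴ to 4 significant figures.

Decompose the section into non-overlapping parts with the origin at the bottom-left of its bounding rectangle.
Bottom plate: 150 × 22, A = 3 300 mm², y = 11 mm, Ī = 133 100 mm⁴.
Web plate: 10 × 210, A = 2 100 mm², y = 127 mm, Ī = 7 717 500 mm⁴.
Top plate: 110 × 26, A = 2 860 mm², y = 245 mm, Ī = 161 113 mm⁴.
Hole (subtracted): ⌀4, A = 12.5664 mm², y = 11 mm, Ī = 12.5664 mm⁴.
Centroid: ȳ = ΣA·y / ΣA = 121.682 mm.
Transfer each piece to the horizontal centroidal axis using Ī + A·d² with d = y − 121.682:
  bottom plate: d = -110.682 mm → contributes +40 559 550 mm⁴
  web plate: d = 5.3183 mm → contributes +7 776 897 mm⁴
  top plate: d = 123.318 mm → contributes +43 654 284 mm⁴
  hole: d = -110.682 mm → contributes −153 956 mm⁴
Total I = 91 836 775 mm⁴.

I_x ≈ 9.184 × 10⁷ mm⁴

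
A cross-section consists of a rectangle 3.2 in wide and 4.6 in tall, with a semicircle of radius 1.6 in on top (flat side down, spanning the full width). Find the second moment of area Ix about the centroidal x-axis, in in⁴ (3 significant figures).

Break the section into simple shapes (no overlaps), measuring from the bottom-left corner of the bounding box.
Rectangular body: 3.2 × 4.6, A = 14.72 in², y = 2.3 in, Ī = 25.956 in⁴.
Semicircular cap: semicircle r = 1.6, A = 4.0212 in², y = 5.2791 in, Ī = 0.7193 in⁴.
Centroid: ȳ = ΣA·y / ΣA = 2.9392 in.
Transfer each piece to the centroidal x-axis using Ī + A·d² with d = y − 2.9392:
  rectangular body: d = -0.63921 in → contributes +31.971 in⁴
  semicircular cap: d = 2.3399 in → contributes +22.735 in⁴
Total I = 54.706 in⁴.

Ix ≈ 54.7 in⁴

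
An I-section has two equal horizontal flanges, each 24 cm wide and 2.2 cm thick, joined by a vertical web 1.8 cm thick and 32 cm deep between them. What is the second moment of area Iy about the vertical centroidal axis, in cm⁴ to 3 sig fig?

Split into non-overlapping primitives; take the origin at the lower-left of the bounding box.
Bottom flange: 24 × 2.2, A = 52.8 cm², x = 12 cm, Ī = 2534.4 cm⁴.
Web: 1.8 × 32, A = 57.6 cm², x = 12 cm, Ī = 15.552 cm⁴.
Top flange: 24 × 2.2, A = 52.8 cm², x = 12 cm, Ī = 2534.4 cm⁴.
By symmetry the centroid is at mid-width, x̄ = 12 cm.
All pieces are centred on the vertical centroidal axis, so I = ΣĪ = 5084.4 cm⁴.

Iy ≈ 5080 cm⁴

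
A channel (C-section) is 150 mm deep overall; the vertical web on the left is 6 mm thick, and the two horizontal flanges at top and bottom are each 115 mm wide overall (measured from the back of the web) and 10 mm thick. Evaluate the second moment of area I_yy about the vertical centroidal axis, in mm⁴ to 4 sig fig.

Split into non-overlapping primitives; take the origin at the lower-left of the bounding box.
Web: 6 × 150, A = 900 mm², x = 3 mm, Ī = 2 700 mm⁴.
Top flange (beyond web): 109 × 10, A = 1 090 mm², x = 60.5 mm, Ī = 1 079 191 mm⁴.
Bottom flange (beyond web): 109 × 10, A = 1 090 mm², x = 60.5 mm, Ī = 1 079 191 mm⁴.
Centroid: x̄ = ΣA·x / ΣA = 43.6981 mm.
Transfer each piece to the vertical centroidal axis using Ī + A·d² with d = x − 43.6981:
  web: d = -40.6981 mm → contributes +1 493 398 mm⁴
  top flange (beyond web): d = 16.8019 mm → contributes +1 386 904 mm⁴
  bottom flange (beyond web): d = 16.8019 mm → contributes +1 386 904 mm⁴
Total I = 4 267 206 mm⁴.

I_yy ≈ 4.267 × 10⁶ mm⁴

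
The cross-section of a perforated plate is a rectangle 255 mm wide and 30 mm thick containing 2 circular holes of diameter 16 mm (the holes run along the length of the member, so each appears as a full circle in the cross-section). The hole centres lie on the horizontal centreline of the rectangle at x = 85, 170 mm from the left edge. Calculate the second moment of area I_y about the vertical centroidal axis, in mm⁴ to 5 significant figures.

Treat the section as a set of non-overlapping primitives; coordinates are from the bounding-box lower-left.
Plate: 255 × 30, A = 7 650 mm², x = 127.5 mm, Ī = 41 453 438 mm⁴.
Hole 1 (subtracted): ⌀16, A = 201.0619 mm², x = 85 mm, Ī = 3216.991 mm⁴.
Hole 2 (subtracted): ⌀16, A = 201.0619 mm², x = 170 mm, Ī = 3216.991 mm⁴.
By symmetry the centroid is at mid-width, x̄ = 127.5 mm.
Transfer each piece to the vertical centroidal axis using Ī + A·d² with d = x − 127.5:
  plate: d = 0 mm → contributes +41 453 438 mm⁴
  hole 1: d = -42.5 mm → contributes −366385.1 mm⁴
  hole 2: d = 42.5 mm → contributes −366385.1 mm⁴
Total I = 40 720 667 mm⁴.

I_y ≈ 4.0721 × 10⁷ mm⁴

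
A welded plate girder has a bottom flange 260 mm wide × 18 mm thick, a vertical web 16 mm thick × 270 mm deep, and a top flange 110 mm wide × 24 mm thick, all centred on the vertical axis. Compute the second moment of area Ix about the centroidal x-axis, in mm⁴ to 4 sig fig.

Break the section into simple shapes (no overlaps), measuring from the bottom-left corner of the bounding box.
Bottom plate: 260 × 18, A = 4 680 mm², y = 9 mm, Ī = 126 360 mm⁴.
Web plate: 16 × 270, A = 4 320 mm², y = 153 mm, Ī = 26 244 000 mm⁴.
Top plate: 110 × 24, A = 2 640 mm², y = 300 mm, Ī = 126 720 mm⁴.
Centroid: ȳ = ΣA·y / ΣA = 128.443 mm.
Transfer each piece to the centroidal x-axis using Ī + A·d² with d = y − 128.443:
  bottom plate: d = -119.443 mm → contributes +66 894 524 mm⁴
  web plate: d = 24.5567 mm → contributes +28 849 096 mm⁴
  top plate: d = 171.557 mm → contributes +77 826 412 mm⁴
Total I = 173 570 033 mm⁴.

Ix ≈ 1.736 × 10⁸ mm⁴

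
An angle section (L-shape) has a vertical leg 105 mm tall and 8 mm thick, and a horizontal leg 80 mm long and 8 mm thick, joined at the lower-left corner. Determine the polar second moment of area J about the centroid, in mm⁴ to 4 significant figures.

J ≈ 2.379 × 10⁶ mm⁴

Decompose the section into non-overlapping parts with the origin at the bottom-left of its bounding rectangle.
Vertical leg: 8 × 105, A = 840 mm², y = 52.5 mm, Ī = 771 750 mm⁴.
Horizontal leg (remainder): 72 × 8, A = 576 mm², y = 4 mm, Ī = 3 072 mm⁴.
Centroid: ȳ = ΣA·y / ΣA = 32.7712 mm.
Transfer each piece to the centroidal x-axis using Ī + A·d² with d = y − 32.7712:
  vertical leg: d = 19.7288 mm → contributes +1 098 700 mm⁴
  horizontal leg (remainder): d = -28.7712 mm → contributes +479 874 mm⁴
Total I = 1 578 574 mm⁴.
For the y-axis: x̄ = 20.2712 mm.
Repeating about the centroidal y-axis gives I_y = 800 024 mm⁴.
Polar second moment: J = I_x + I_y = 2 378 598 mm⁴.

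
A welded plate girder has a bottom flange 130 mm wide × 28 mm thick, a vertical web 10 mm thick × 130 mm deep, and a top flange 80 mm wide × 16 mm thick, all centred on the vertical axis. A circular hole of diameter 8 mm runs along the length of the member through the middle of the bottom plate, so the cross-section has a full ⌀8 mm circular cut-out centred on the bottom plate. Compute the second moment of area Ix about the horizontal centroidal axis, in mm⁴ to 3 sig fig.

Decompose the section into non-overlapping parts with the origin at the bottom-left of its bounding rectangle.
Bottom plate: 130 × 28, A = 3 640 mm², y = 14 mm, Ī = 237 813 mm⁴.
Web plate: 10 × 130, A = 1 300 mm², y = 93 mm, Ī = 1 830 833 mm⁴.
Top plate: 80 × 16, A = 1 280 mm², y = 166 mm, Ī = 27 307 mm⁴.
Hole (subtracted): ⌀8, A = 50.265 mm², y = 14 mm, Ī = 201.06 mm⁴.
Centroid: ȳ = ΣA·y / ΣA = 62.18 mm.
Transfer each piece to the horizontal centroidal axis using Ī + A·d² with d = y − 62.18:
  bottom plate: d = -48.18 mm → contributes +8 687 515 mm⁴
  web plate: d = 30.82 mm → contributes +3 065 639 mm⁴
  top plate: d = 103.82 mm → contributes +13 823 811 mm⁴
  hole: d = -48.18 mm → contributes −116 885 mm⁴
Total I = 25 460 080 mm⁴.

Ix ≈ 2.55 × 10⁷ mm⁴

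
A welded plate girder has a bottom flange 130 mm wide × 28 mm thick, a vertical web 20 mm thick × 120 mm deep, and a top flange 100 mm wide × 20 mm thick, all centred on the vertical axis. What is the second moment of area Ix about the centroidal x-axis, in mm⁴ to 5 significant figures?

Ix ≈ 3.0836 × 10⁷ mm⁴

Split into non-overlapping primitives; take the origin at the lower-left of the bounding box.
Bottom plate: 130 × 28, A = 3 640 mm², y = 14 mm, Ī = 237813.3 mm⁴.
Web plate: 20 × 120, A = 2 400 mm², y = 88 mm, Ī = 2 880 000 mm⁴.
Top plate: 100 × 20, A = 2 000 mm², y = 158 mm, Ī = 66666.67 mm⁴.
Centroid: ȳ = ΣA·y / ΣA = 71.91045 mm.
Transfer each piece to the centroidal x-axis using Ī + A·d² with d = y − 71.91045:
  bottom plate: d = -57.91045 mm → contributes +12 444 990 mm⁴
  web plate: d = 16.08955 mm → contributes +3 501 297 mm⁴
  top plate: d = 86.08955 mm → contributes +14 889 489 mm⁴
Total I = 30 835 776 mm⁴.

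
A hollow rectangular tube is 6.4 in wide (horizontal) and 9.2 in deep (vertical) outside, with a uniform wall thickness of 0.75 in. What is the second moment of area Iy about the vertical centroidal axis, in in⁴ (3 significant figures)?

Decompose the section into non-overlapping parts with the origin at the bottom-left of its bounding rectangle.
Outer rectangle: 6.4 × 9.2, A = 58.88 in², x = 3.2 in, Ī = 200.98 in⁴.
Inner void (subtracted): 4.9 × 7.7, A = 37.73 in², x = 3.2 in, Ī = 75.491 in⁴.
By symmetry the centroid is at mid-width, x̄ = 3.2 in.
All pieces are centred on the vertical centroidal axis, so I = ΣĪ (holes subtracted) = 125.49 in⁴.

Iy ≈ 125 in⁴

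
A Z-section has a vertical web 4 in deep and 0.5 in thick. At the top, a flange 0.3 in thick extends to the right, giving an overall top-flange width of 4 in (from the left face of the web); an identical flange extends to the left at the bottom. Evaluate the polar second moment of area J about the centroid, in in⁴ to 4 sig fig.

J ≈ 20.46 in⁴

Split into non-overlapping primitives; take the origin at the lower-left of the bounding box.
Web: 0.5 × 4, A = 2 in², y = 2 in, Ī = 2.66667 in⁴.
Top flange (beyond web): 3.5 × 0.3, A = 1.05 in², y = 3.85 in, Ī = 0.007875 in⁴.
Bottom flange (beyond web): 3.5 × 0.3, A = 1.05 in², y = 0.15 in, Ī = 0.007875 in⁴.
Centroid: ȳ = ΣA·y / ΣA = 2 in.
Transfer each piece to the centroidal x-axis using Ī + A·d² with d = y − 2:
  web: d = 0 in → contributes +2.66667 in⁴
  top flange (beyond web): d = 1.85 in → contributes +3.6015 in⁴
  bottom flange (beyond web): d = -1.85 in → contributes +3.6015 in⁴
Total I = 9.86967 in⁴.
For the y-axis: x̄ = 3.75 in.
Repeating about the centroidal y-axis gives I_y = 10.5854 in⁴.
Polar second moment: J = I_x + I_y = 20.4551 in⁴.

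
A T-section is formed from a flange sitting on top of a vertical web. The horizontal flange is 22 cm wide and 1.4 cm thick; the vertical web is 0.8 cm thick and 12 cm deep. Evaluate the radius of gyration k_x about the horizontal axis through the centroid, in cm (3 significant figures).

Split into non-overlapping primitives; take the origin at the lower-left of the bounding box.
Flange: 22 × 1.4, A = 30.8 cm², y = 12.7 cm, Ī = 5.0307 cm⁴.
Web: 0.8 × 12, A = 9.6 cm², y = 6 cm, Ī = 115.2 cm⁴.
Centroid: ȳ = ΣA·y / ΣA = 11.108 cm.
Transfer each piece to the horizontal axis through the centroid using Ī + A·d² with d = y − 11.108:
  flange: d = 1.5921 cm → contributes +83.1 cm⁴
  web: d = -5.1079 cm → contributes +365.67 cm⁴
Total I = 448.77 cm⁴.
Radius of gyration: k = √(I/A) = √(448.77 / 40.4) = 3.3329 cm.

k_x ≈ 3.33 cm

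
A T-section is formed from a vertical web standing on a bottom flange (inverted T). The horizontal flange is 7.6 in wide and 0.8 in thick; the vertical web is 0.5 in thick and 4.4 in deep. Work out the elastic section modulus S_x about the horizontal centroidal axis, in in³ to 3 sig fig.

S_x ≈ 3.60 in³

Split into non-overlapping primitives; take the origin at the lower-left of the bounding box.
Flange: 7.6 × 0.8, A = 6.08 in², y = 0.4 in, Ī = 0.32427 in⁴.
Web: 0.5 × 4.4, A = 2.2 in², y = 3 in, Ī = 3.5493 in⁴.
Centroid: ȳ = ΣA·y / ΣA = 1.0908 in.
Transfer each piece to the horizontal centroidal axis using Ī + A·d² with d = y − 1.0908:
  flange: d = -0.69082 in → contributes +3.2258 in⁴
  web: d = 1.9092 in → contributes +11.568 in⁴
Total I = 14.794 in⁴.
Extreme fibre distance c = 4.1092 in; S = I/c = 3.6003 in³.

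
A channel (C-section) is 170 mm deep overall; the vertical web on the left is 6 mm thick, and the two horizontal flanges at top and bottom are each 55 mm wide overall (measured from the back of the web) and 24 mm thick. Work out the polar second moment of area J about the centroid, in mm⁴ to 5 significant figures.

Decompose the section into non-overlapping parts with the origin at the bottom-left of its bounding rectangle.
Web: 6 × 170, A = 1 020 mm², y = 85 mm, Ī = 2 456 500 mm⁴.
Top flange (beyond web): 49 × 24, A = 1 176 mm², y = 158 mm, Ī = 56 448 mm⁴.
Bottom flange (beyond web): 49 × 24, A = 1 176 mm², y = 12 mm, Ī = 56 448 mm⁴.
By symmetry the centroid is at mid-height, ȳ = 85 mm.
Transfer each piece to the centroidal x-axis using Ī + A·d² with d = y − 85:
  web: d = 0 mm → contributes +2 456 500 mm⁴
  top flange (beyond web): d = 73 mm → contributes +6 323 352 mm⁴
  bottom flange (beyond web): d = -73 mm → contributes +6 323 352 mm⁴
Total I = 15 103 204 mm⁴.
For the y-axis: x̄ = 22.18149 mm.
Repeating about the centroidal y-axis gives I_y = 1 011 697 mm⁴.
Polar second moment: J = I_x + I_y = 16 114 901 mm⁴.

J ≈ 1.6115 × 10⁷ mm⁴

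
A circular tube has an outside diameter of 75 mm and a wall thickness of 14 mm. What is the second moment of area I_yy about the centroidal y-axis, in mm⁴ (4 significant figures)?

I_yy ≈ 1.314 × 10⁶ mm⁴

Treat the section as a set of non-overlapping primitives; coordinates are from the bounding-box lower-left.
Outer circle: ⌀75, A = 4417.86 mm², x = 37.5 mm, Ī = 1 553 156 mm⁴.
Bore (subtracted): ⌀47, A = 1734.94 mm², x = 37.5 mm, Ī = 239 531 mm⁴.
By symmetry the centroid is at mid-width, x̄ = 37.5 mm.
All pieces are centred on the centroidal y-axis, so I = ΣĪ (holes subtracted) = 1 313 625 mm⁴.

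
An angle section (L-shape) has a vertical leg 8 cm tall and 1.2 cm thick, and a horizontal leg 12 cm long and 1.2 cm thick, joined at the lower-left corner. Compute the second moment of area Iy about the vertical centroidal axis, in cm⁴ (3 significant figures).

Split into non-overlapping primitives; take the origin at the lower-left of the bounding box.
Vertical leg: 1.2 × 8, A = 9.6 cm², x = 0.6 cm, Ī = 1.152 cm⁴.
Horizontal leg (remainder): 10.8 × 1.2, A = 12.96 cm², x = 6.6 cm, Ī = 125.97 cm⁴.
Centroid: x̄ = ΣA·x / ΣA = 4.0468 cm.
Transfer each piece to the vertical centroidal axis using Ī + A·d² with d = x − 4.0468:
  vertical leg: d = -3.4468 cm → contributes +115.2 cm⁴
  horizontal leg (remainder): d = 2.5532 cm → contributes +210.45 cm⁴
Total I = 325.66 cm⁴.

Iy ≈ 326 cm⁴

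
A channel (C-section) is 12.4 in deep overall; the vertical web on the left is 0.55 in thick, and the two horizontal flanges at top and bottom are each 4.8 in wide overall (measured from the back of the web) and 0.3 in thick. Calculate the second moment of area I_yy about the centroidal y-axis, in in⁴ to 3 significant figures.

Break the section into simple shapes (no overlaps), measuring from the bottom-left corner of the bounding box.
Web: 0.55 × 12.4, A = 6.82 in², x = 0.275 in, Ī = 0.17192 in⁴.
Top flange (beyond web): 4.25 × 0.3, A = 1.275 in², x = 2.675 in, Ī = 1.9191 in⁴.
Bottom flange (beyond web): 4.25 × 0.3, A = 1.275 in², x = 2.675 in, Ī = 1.9191 in⁴.
Centroid: x̄ = ΣA·x / ΣA = 0.92815 in.
Transfer each piece to the centroidal y-axis using Ī + A·d² with d = x − 0.92815:
  web: d = -0.65315 in → contributes +3.0814 in⁴
  top flange (beyond web): d = 1.7469 in → contributes +5.8098 in⁴
  bottom flange (beyond web): d = 1.7469 in → contributes +5.8098 in⁴
Total I = 14.701 in⁴.

I_yy ≈ 14.7 in⁴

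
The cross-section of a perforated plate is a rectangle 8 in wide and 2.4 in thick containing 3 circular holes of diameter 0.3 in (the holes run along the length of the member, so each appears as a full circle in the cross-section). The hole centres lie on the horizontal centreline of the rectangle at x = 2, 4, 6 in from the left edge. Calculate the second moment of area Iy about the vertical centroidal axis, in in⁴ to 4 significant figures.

Iy ≈ 101.8 in⁴

Decompose the section into non-overlapping parts with the origin at the bottom-left of its bounding rectangle.
Plate: 8 × 2.4, A = 19.2 in², x = 4 in, Ī = 102.4 in⁴.
Hole 1 (subtracted): ⌀0.3, A = 0.0706858 in², x = 2 in, Ī = 0.000397608 in⁴.
Hole 2 (subtracted): ⌀0.3, A = 0.0706858 in², x = 4 in, Ī = 0.000397608 in⁴.
Hole 3 (subtracted): ⌀0.3, A = 0.0706858 in², x = 6 in, Ī = 0.000397608 in⁴.
By symmetry the centroid is at mid-width, x̄ = 4 in.
Transfer each piece to the vertical centroidal axis using Ī + A·d² with d = x − 4:
  plate: d = 0 in → contributes +102.4 in⁴
  hole 1: d = -2 in → contributes −0.283141 in⁴
  hole 2: d = 0 in → contributes −0.000397608 in⁴
  hole 3: d = 2 in → contributes −0.283141 in⁴
Total I = 101.833 in⁴.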